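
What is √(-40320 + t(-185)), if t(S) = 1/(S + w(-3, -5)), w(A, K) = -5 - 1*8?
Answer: I*√175633942/66 ≈ 200.8*I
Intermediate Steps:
w(A, K) = -13 (w(A, K) = -5 - 8 = -13)
t(S) = 1/(-13 + S) (t(S) = 1/(S - 13) = 1/(-13 + S))
√(-40320 + t(-185)) = √(-40320 + 1/(-13 - 185)) = √(-40320 + 1/(-198)) = √(-40320 - 1/198) = √(-7983361/198) = I*√175633942/66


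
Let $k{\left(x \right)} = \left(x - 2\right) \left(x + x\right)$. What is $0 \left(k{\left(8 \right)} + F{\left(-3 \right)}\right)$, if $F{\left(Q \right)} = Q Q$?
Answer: $0$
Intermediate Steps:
$k{\left(x \right)} = 2 x \left(-2 + x\right)$ ($k{\left(x \right)} = \left(-2 + x\right) 2 x = 2 x \left(-2 + x\right)$)
$F{\left(Q \right)} = Q^{2}$
$0 \left(k{\left(8 \right)} + F{\left(-3 \right)}\right) = 0 \left(2 \cdot 8 \left(-2 + 8\right) + \left(-3\right)^{2}\right) = 0 \left(2 \cdot 8 \cdot 6 + 9\right) = 0 \left(96 + 9\right) = 0 \cdot 105 = 0$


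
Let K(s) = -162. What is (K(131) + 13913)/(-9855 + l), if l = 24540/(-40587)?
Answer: -186037279/133336475 ≈ -1.3952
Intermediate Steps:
l = -8180/13529 (l = 24540*(-1/40587) = -8180/13529 ≈ -0.60463)
(K(131) + 13913)/(-9855 + l) = (-162 + 13913)/(-9855 - 8180/13529) = 13751/(-133336475/13529) = 13751*(-13529/133336475) = -186037279/133336475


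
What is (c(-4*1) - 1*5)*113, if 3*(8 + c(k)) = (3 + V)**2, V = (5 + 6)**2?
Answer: 1733081/3 ≈ 5.7769e+5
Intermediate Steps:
V = 121 (V = 11**2 = 121)
c(k) = 15352/3 (c(k) = -8 + (3 + 121)**2/3 = -8 + (1/3)*124**2 = -8 + (1/3)*15376 = -8 + 15376/3 = 15352/3)
(c(-4*1) - 1*5)*113 = (15352/3 - 1*5)*113 = (15352/3 - 5)*113 = (15337/3)*113 = 1733081/3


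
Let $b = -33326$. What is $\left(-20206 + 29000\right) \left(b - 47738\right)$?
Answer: $-712876816$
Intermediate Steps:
$\left(-20206 + 29000\right) \left(b - 47738\right) = \left(-20206 + 29000\right) \left(-33326 - 47738\right) = 8794 \left(-81064\right) = -712876816$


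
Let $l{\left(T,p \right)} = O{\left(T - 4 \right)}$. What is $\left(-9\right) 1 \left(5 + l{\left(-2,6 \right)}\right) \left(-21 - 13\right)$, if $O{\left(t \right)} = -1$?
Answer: $1224$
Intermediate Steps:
$l{\left(T,p \right)} = -1$
$\left(-9\right) 1 \left(5 + l{\left(-2,6 \right)}\right) \left(-21 - 13\right) = \left(-9\right) 1 \left(5 - 1\right) \left(-21 - 13\right) = - 9 \cdot 4 \left(-34\right) = \left(-9\right) \left(-136\right) = 1224$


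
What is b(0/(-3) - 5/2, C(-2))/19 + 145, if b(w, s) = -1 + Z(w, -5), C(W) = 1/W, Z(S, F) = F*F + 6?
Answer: 2785/19 ≈ 146.58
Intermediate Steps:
Z(S, F) = 6 + F**2 (Z(S, F) = F**2 + 6 = 6 + F**2)
C(W) = 1/W
b(w, s) = 30 (b(w, s) = -1 + (6 + (-5)**2) = -1 + (6 + 25) = -1 + 31 = 30)
b(0/(-3) - 5/2, C(-2))/19 + 145 = 30/19 + 145 = 2785/19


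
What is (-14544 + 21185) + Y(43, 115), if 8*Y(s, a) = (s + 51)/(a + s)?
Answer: 4197159/632 ≈ 6641.1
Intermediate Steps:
Y(s, a) = (51 + s)/(8*(a + s)) (Y(s, a) = ((s + 51)/(a + s))/8 = ((51 + s)/(a + s))/8 = (51 + s)/(8*(a + s)))
(-14544 + 21185) + Y(43, 115) = (-14544 + 21185) + (51 + 43)/(8*(115 + 43)) = 6641 + (⅛)*94/158 = 6641 + (⅛)*(1/158)*94 = 6641 + 47/632 = 4197159/632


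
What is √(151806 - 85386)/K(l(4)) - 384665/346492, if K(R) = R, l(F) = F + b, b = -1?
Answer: -384665/346492 + 6*√205 ≈ 84.797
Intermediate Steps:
l(F) = -1 + F (l(F) = F - 1 = -1 + F)
√(151806 - 85386)/K(l(4)) - 384665/346492 = √(151806 - 85386)/(-1 + 4) - 384665/346492 = √66420/3 - 384665*1/346492 = (18*√205)*(⅓) - 384665/346492 = 6*√205 - 384665/346492 = -384665/346492 + 6*√205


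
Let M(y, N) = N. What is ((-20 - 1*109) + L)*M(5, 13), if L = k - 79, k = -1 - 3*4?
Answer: -2873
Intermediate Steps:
k = -13 (k = -1 - 12 = -13)
L = -92 (L = -13 - 79 = -92)
((-20 - 1*109) + L)*M(5, 13) = ((-20 - 1*109) - 92)*13 = ((-20 - 109) - 92)*13 = (-129 - 92)*13 = -221*13 = -2873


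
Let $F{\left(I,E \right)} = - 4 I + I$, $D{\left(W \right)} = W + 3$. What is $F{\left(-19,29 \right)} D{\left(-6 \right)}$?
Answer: $-171$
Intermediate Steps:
$D{\left(W \right)} = 3 + W$
$F{\left(I,E \right)} = - 3 I$
$F{\left(-19,29 \right)} D{\left(-6 \right)} = \left(-3\right) \left(-19\right) \left(3 - 6\right) = 57 \left(-3\right) = -171$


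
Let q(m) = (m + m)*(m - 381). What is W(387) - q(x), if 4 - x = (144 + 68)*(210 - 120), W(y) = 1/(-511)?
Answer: -379327290105/511 ≈ -7.4232e+8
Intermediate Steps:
W(y) = -1/511
x = -19076 (x = 4 - (144 + 68)*(210 - 120) = 4 - 212*90 = 4 - 1*19080 = 4 - 19080 = -19076)
q(m) = 2*m*(-381 + m) (q(m) = (2*m)*(-381 + m) = 2*m*(-381 + m))
W(387) - q(x) = -1/511 - 2*(-19076)*(-381 - 19076) = -1/511 - 2*(-19076)*(-19457) = -1/511 - 1*742323464 = -1/511 - 742323464 = -379327290105/511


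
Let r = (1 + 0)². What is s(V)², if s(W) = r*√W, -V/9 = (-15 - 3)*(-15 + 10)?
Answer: -810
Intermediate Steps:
V = -810 (V = -9*(-15 - 3)*(-15 + 10) = -(-162)*(-5) = -9*90 = -810)
r = 1 (r = 1² = 1)
s(W) = √W (s(W) = 1*√W = √W)
s(V)² = (√(-810))² = (9*I*√10)² = -810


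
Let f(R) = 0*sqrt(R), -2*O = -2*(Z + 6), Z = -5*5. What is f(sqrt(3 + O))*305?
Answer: 0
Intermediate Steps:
Z = -25
O = -19 (O = -(-1)*(-25 + 6) = -(-1)*(-19) = -1/2*38 = -19)
f(R) = 0
f(sqrt(3 + O))*305 = 0*305 = 0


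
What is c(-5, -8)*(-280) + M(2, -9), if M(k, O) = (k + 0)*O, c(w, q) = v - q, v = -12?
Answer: 1102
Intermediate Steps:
c(w, q) = -12 - q
M(k, O) = O*k (M(k, O) = k*O = O*k)
c(-5, -8)*(-280) + M(2, -9) = (-12 - 1*(-8))*(-280) - 9*2 = (-12 + 8)*(-280) - 18 = -4*(-280) - 18 = 1120 - 18 = 1102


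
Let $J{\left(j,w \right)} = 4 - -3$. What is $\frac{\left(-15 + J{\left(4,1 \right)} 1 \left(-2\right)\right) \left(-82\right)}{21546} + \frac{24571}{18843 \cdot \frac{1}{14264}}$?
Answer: $\frac{1258583819813}{67665213} \approx 18600.0$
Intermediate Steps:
$J{\left(j,w \right)} = 7$ ($J{\left(j,w \right)} = 4 + 3 = 7$)
$\frac{\left(-15 + J{\left(4,1 \right)} 1 \left(-2\right)\right) \left(-82\right)}{21546} + \frac{24571}{18843 \cdot \frac{1}{14264}} = \frac{\left(-15 + 7 \cdot 1 \left(-2\right)\right) \left(-82\right)}{21546} + \frac{24571}{18843 \cdot \frac{1}{14264}} = \left(-15 + 7 \left(-2\right)\right) \left(-82\right) \frac{1}{21546} + \frac{24571}{18843 \cdot \frac{1}{14264}} = \left(-15 - 14\right) \left(-82\right) \frac{1}{21546} + \frac{24571}{\frac{18843}{14264}} = \left(-29\right) \left(-82\right) \frac{1}{21546} + 24571 \cdot \frac{14264}{18843} = 2378 \cdot \frac{1}{21546} + \frac{350480744}{18843} = \frac{1189}{10773} + \frac{350480744}{18843} = \frac{1258583819813}{67665213}$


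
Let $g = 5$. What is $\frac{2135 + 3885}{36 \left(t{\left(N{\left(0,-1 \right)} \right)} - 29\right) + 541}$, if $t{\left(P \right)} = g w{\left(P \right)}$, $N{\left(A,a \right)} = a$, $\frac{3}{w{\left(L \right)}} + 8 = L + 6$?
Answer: $- \frac{6020}{683} \approx -8.8141$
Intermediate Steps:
$w{\left(L \right)} = \frac{3}{-2 + L}$ ($w{\left(L \right)} = \frac{3}{-8 + \left(L + 6\right)} = \frac{3}{-8 + \left(6 + L\right)} = \frac{3}{-2 + L}$)
$t{\left(P \right)} = \frac{15}{-2 + P}$ ($t{\left(P \right)} = 5 \frac{3}{-2 + P} = \frac{15}{-2 + P}$)
$\frac{2135 + 3885}{36 \left(t{\left(N{\left(0,-1 \right)} \right)} - 29\right) + 541} = \frac{2135 + 3885}{36 \left(\frac{15}{-2 - 1} - 29\right) + 541} = \frac{6020}{36 \left(\frac{15}{-3} - 29\right) + 541} = \frac{6020}{36 \left(15 \left(- \frac{1}{3}\right) - 29\right) + 541} = \frac{6020}{36 \left(-5 - 29\right) + 541} = \frac{6020}{36 \left(-34\right) + 541} = \frac{6020}{-1224 + 541} = \frac{6020}{-683} = 6020 \left(- \frac{1}{683}\right) = - \frac{6020}{683}$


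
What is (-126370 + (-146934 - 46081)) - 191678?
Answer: -511063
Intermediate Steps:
(-126370 + (-146934 - 46081)) - 191678 = (-126370 - 193015) - 191678 = -319385 - 191678 = -511063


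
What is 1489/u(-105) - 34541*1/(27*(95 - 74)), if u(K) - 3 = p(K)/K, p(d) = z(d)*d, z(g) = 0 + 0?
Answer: 246880/567 ≈ 435.41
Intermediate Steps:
z(g) = 0
p(d) = 0 (p(d) = 0*d = 0)
u(K) = 3 (u(K) = 3 + 0/K = 3 + 0 = 3)
1489/u(-105) - 34541*1/(27*(95 - 74)) = 1489/3 - 34541*1/(27*(95 - 74)) = 1489*(⅓) - 34541/(27*21) = 1489/3 - 34541/567 = 246880/567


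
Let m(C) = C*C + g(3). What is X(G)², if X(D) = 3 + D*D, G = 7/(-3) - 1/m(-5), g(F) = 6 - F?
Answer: 3692871361/49787136 ≈ 74.173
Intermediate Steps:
m(C) = 3 + C² (m(C) = C*C + (6 - 1*3) = C² + (6 - 3) = C² + 3 = 3 + C²)
G = -199/84 (G = 7/(-3) - 1/(3 + (-5)²) = 7*(-⅓) - 1/(3 + 25) = -7/3 - 1/28 = -199/84 ≈ -2.3690)
X(D) = 3 + D²
X(G)² = (3 + (-199/84)²)² = (3 + 39601/7056)² = (60769/7056)² = 3692871361/49787136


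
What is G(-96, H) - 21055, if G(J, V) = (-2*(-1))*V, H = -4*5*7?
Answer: -21335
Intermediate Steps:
H = -140 (H = -20*7 = -140)
G(J, V) = 2*V
G(-96, H) - 21055 = 2*(-140) - 21055 = -280 - 21055 = -21335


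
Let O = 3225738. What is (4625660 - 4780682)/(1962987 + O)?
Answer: -51674/1729575 ≈ -0.029877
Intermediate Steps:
(4625660 - 4780682)/(1962987 + O) = (4625660 - 4780682)/(1962987 + 3225738) = -155022/5188725 = -155022*1/5188725 = -51674/1729575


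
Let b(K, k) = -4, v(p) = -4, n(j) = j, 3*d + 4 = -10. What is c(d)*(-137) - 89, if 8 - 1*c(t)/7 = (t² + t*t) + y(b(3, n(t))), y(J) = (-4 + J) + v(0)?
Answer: 202507/9 ≈ 22501.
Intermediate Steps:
d = -14/3 (d = -4/3 + (⅓)*(-10) = -4/3 - 10/3 = -14/3 ≈ -4.6667)
y(J) = -8 + J (y(J) = (-4 + J) - 4 = -8 + J)
c(t) = 140 - 14*t² (c(t) = 56 - 7*((t² + t*t) + (-8 - 4)) = 56 - 7*((t² + t²) - 12) = 56 - 7*(2*t² - 12) = 56 - 7*(-12 + 2*t²) = 56 + (84 - 14*t²) = 140 - 14*t²)
c(d)*(-137) - 89 = (140 - 14*(-14/3)²)*(-137) - 89 = (140 - 14*196/9)*(-137) - 89 = (140 - 2744/9)*(-137) - 89 = -1484/9*(-137) - 89 = 203308/9 - 89 = 202507/9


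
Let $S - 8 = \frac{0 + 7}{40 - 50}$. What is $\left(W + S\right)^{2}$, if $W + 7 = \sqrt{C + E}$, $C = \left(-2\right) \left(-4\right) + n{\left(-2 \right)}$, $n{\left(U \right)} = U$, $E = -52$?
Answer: $- \frac{4591}{100} + \frac{3 i \sqrt{46}}{5} \approx -45.91 + 4.0694 i$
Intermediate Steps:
$C = 6$ ($C = \left(-2\right) \left(-4\right) - 2 = 8 - 2 = 6$)
$S = \frac{73}{10}$ ($S = 8 + \frac{0 + 7}{40 - 50} = 8 + \frac{7}{-10} = 8 + 7 \left(- \frac{1}{10}\right) = 8 - \frac{7}{10} = \frac{73}{10} \approx 7.3$)
$W = -7 + i \sqrt{46}$ ($W = -7 + \sqrt{6 - 52} = -7 + \sqrt{-46} = -7 + i \sqrt{46} \approx -7.0 + 6.7823 i$)
$\left(W + S\right)^{2} = \left(\left(-7 + i \sqrt{46}\right) + \frac{73}{10}\right)^{2} = \left(\frac{3}{10} + i \sqrt{46}\right)^{2}$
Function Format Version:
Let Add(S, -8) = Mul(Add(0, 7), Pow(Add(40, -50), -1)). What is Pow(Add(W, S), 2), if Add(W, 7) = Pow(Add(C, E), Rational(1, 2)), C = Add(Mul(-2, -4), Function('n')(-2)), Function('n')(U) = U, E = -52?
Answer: Add(Rational(-4591, 100), Mul(Rational(3, 5), I, Pow(46, Rational(1, 2)))) ≈ Add(-45.910, Mul(4.0694, I))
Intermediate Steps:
C = 6 (C = Add(Mul(-2, -4), -2) = Add(8, -2) = 6)
S = Rational(73, 10) (S = Add(8, Mul(Add(0, 7), Pow(Add(40, -50), -1))) = Add(8, Mul(7, Pow(-10, -1))) = Add(8, Mul(7, Rational(-1, 10))) = Add(8, Rational(-7, 10)) = Rational(73, 10) ≈ 7.3000)
W = Add(-7, Mul(I, Pow(46, Rational(1, 2)))) (W = Add(-7, Pow(Add(6, -52), Rational(1, 2))) = Add(-7, Pow(-46, Rational(1, 2))) = Add(-7, Mul(I, Pow(46, Rational(1, 2)))) ≈ Add(-7.0000, Mul(6.7823, I)))
Pow(Add(W, S), 2) = Pow(Add(Add(-7, Mul(I, Pow(46, Rational(1, 2)))), Rational(73, 10)), 2) = Pow(Add(Rational(3, 10), Mul(I, Pow(46, Rational(1, 2)))), 2)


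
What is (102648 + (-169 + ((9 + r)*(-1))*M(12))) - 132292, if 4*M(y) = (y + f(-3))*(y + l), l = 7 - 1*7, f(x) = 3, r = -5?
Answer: -29993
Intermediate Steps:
l = 0 (l = 7 - 7 = 0)
M(y) = y*(3 + y)/4 (M(y) = ((y + 3)*(y + 0))/4 = ((3 + y)*y)/4 = (y*(3 + y))/4 = y*(3 + y)/4)
(102648 + (-169 + ((9 + r)*(-1))*M(12))) - 132292 = (102648 + (-169 + ((9 - 5)*(-1))*((¼)*12*(3 + 12)))) - 132292 = (102648 + (-169 + (4*(-1))*((¼)*12*15))) - 132292 = (102648 + (-169 - 4*45)) - 132292 = (102648 + (-169 - 180)) - 132292 = (102648 - 349) - 132292 = 102299 - 132292 = -29993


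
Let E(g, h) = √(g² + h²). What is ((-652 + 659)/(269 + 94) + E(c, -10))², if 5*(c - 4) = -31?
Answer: 345367774/3294225 + 14*√2621/1815 ≈ 105.24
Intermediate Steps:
c = -11/5 (c = 4 + (⅕)*(-31) = 4 - 31/5 = -11/5 ≈ -2.2000)
((-652 + 659)/(269 + 94) + E(c, -10))² = ((-652 + 659)/(269 + 94) + √((-11/5)² + (-10)²))² = (7/363 + √(121/25 + 100))² = (7*(1/363) + √(2621/25))² = (7/363 + √2621/5)²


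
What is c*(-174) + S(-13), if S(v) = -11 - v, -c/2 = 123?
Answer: 42806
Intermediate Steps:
c = -246 (c = -2*123 = -246)
c*(-174) + S(-13) = -246*(-174) + (-11 - 1*(-13)) = 42804 + (-11 + 13) = 42804 + 2 = 42806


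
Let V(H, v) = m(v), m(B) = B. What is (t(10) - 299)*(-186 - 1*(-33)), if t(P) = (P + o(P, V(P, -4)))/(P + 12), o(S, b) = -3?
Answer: 1005363/22 ≈ 45698.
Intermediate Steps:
V(H, v) = v
t(P) = (-3 + P)/(12 + P) (t(P) = (P - 3)/(P + 12) = (-3 + P)/(12 + P))
(t(10) - 299)*(-186 - 1*(-33)) = ((-3 + 10)/(12 + 10) - 299)*(-186 - 1*(-33)) = (7/22 - 299)*(-186 + 33) = ((1/22)*7 - 299)*(-153) = (7/22 - 299)*(-153) = -6571/22*(-153) = 1005363/22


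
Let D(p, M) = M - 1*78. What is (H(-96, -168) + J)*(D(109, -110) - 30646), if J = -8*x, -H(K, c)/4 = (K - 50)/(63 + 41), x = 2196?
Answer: 7039741374/13 ≈ 5.4152e+8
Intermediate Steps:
D(p, M) = -78 + M (D(p, M) = M - 78 = -78 + M)
H(K, c) = 25/13 - K/26 (H(K, c) = -4*(K - 50)/(63 + 41) = -4*(-50 + K)/104 = -4*(-25/52 + K/104) = 25/13 - K/26)
J = -17568 (J = -8*2196 = -17568)
(H(-96, -168) + J)*(D(109, -110) - 30646) = ((25/13 - 1/26*(-96)) - 17568)*((-78 - 110) - 30646) = ((25/13 + 48/13) - 17568)*(-188 - 30646) = (73/13 - 17568)*(-30834) = -228311/13*(-30834) = 7039741374/13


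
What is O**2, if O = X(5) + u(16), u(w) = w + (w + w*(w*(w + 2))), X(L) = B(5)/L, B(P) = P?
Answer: 21538881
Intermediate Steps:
X(L) = 5/L
u(w) = 2*w + w**2*(2 + w) (u(w) = w + (w + w*(w*(2 + w))) = w + (w + w**2*(2 + w)) = 2*w + w**2*(2 + w))
O = 4641 (O = 5/5 + 16*(2 + 16**2 + 2*16) = 5*(1/5) + 16*(2 + 256 + 32) = 1 + 16*290 = 1 + 4640 = 4641)
O**2 = 4641**2 = 21538881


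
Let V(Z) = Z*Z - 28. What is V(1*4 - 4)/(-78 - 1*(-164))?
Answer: -14/43 ≈ -0.32558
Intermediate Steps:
V(Z) = -28 + Z**2 (V(Z) = Z**2 - 28 = -28 + Z**2)
V(1*4 - 4)/(-78 - 1*(-164)) = (-28 + (1*4 - 4)**2)/(-78 - 1*(-164)) = (-28 + (4 - 4)**2)/(-78 + 164) = (-28 + 0**2)/86 = (-28 + 0)*(1/86) = -28*1/86 = -14/43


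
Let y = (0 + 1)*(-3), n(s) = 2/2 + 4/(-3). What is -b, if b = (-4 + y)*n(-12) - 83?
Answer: 242/3 ≈ 80.667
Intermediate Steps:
n(s) = -1/3 (n(s) = 2*(1/2) + 4*(-1/3) = 1 - 4/3 = -1/3)
y = -3 (y = 1*(-3) = -3)
b = -242/3 (b = (-4 - 3)*(-1/3) - 83 = -7*(-1/3) - 83 = 7/3 - 83 = -242/3 ≈ -80.667)
-b = -1*(-242/3) = 242/3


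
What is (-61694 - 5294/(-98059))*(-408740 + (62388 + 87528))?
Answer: 1565793745057248/98059 ≈ 1.5968e+10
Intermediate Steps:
(-61694 - 5294/(-98059))*(-408740 + (62388 + 87528)) = (-61694 - 5294*(-1/98059))*(-408740 + 149916) = (-61694 + 5294/98059)*(-258824) = -6049646652/98059*(-258824) = 1565793745057248/98059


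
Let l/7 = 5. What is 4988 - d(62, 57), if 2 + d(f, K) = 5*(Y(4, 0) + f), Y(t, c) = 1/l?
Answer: 32759/7 ≈ 4679.9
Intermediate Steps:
l = 35 (l = 7*5 = 35)
Y(t, c) = 1/35
d(f, K) = -13/7 + 5*f (d(f, K) = -2 + 5*(1/35 + f) = -2 + (⅐ + 5*f) = -13/7 + 5*f)
4988 - d(62, 57) = 4988 - (-13/7 + 5*62) = 4988 - (-13/7 + 310) = 4988 - 1*2157/7 = 4988 - 2157/7 = 32759/7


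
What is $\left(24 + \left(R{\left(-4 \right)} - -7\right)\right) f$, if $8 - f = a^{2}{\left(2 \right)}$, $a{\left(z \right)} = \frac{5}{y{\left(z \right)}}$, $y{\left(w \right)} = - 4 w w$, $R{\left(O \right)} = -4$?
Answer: $\frac{54621}{256} \approx 213.36$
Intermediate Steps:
$y{\left(w \right)} = - 4 w^{2}$
$a{\left(z \right)} = - \frac{5}{4 z^{2}}$ ($a{\left(z \right)} = \frac{5}{\left(-4\right) z^{2}} = 5 \left(- \frac{1}{4 z^{2}}\right) = - \frac{5}{4 z^{2}}$)
$f = \frac{2023}{256}$ ($f = 8 - \left(- \frac{5}{4 \cdot 4}\right)^{2} = 8 - \left(\left(- \frac{5}{4}\right) \frac{1}{4}\right)^{2} = 8 - \left(- \frac{5}{16}\right)^{2} = 8 - \frac{25}{256} = \frac{2023}{256} \approx 7.9023$)
$\left(24 + \left(R{\left(-4 \right)} - -7\right)\right) f = \left(24 - -3\right) \frac{2023}{256} = \left(24 + \left(-4 + 7\right)\right) \frac{2023}{256} = \left(24 + 3\right) \frac{2023}{256} = 27 \cdot \frac{2023}{256} = \frac{54621}{256}$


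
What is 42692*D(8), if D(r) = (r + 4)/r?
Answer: 64038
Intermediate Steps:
D(r) = (4 + r)/r
42692*D(8) = 42692*((4 + 8)/8) = 42692*((⅛)*12) = 42692*(3/2) = 64038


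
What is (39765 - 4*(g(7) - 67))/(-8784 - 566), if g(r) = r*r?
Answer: -39837/9350 ≈ -4.2606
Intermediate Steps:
g(r) = r²
(39765 - 4*(g(7) - 67))/(-8784 - 566) = (39765 - 4*(7² - 67))/(-8784 - 566) = (39765 - 4*(49 - 67))/(-9350) = (39765 - 4*(-18))*(-1/9350) = (39765 + 72)*(-1/9350) = 39837*(-1/9350) = -39837/9350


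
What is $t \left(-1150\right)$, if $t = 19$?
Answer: $-21850$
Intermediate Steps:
$t \left(-1150\right) = 19 \left(-1150\right) = -21850$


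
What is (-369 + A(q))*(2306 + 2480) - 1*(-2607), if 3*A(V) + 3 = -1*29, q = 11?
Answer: -5443433/3 ≈ -1.8145e+6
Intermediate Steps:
A(V) = -32/3 (A(V) = -1 + (-1*29)/3 = -1 + (1/3)*(-29) = -1 - 29/3 = -32/3)
(-369 + A(q))*(2306 + 2480) - 1*(-2607) = (-369 - 32/3)*(2306 + 2480) - 1*(-2607) = -1139/3*4786 + 2607 = -5451254/3 + 2607 = -5443433/3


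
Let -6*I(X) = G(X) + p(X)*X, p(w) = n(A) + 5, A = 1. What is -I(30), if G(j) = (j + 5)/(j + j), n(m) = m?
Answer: 2167/72 ≈ 30.097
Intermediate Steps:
G(j) = (5 + j)/(2*j) (G(j) = (5 + j)/((2*j)) = (5 + j)*(1/(2*j)) = (5 + j)/(2*j))
p(w) = 6 (p(w) = 1 + 5 = 6)
I(X) = -X - (5 + X)/(12*X) (I(X) = -((5 + X)/(2*X) + 6*X)/6 = -(6*X + (5 + X)/(2*X))/6 = -X - (5 + X)/(12*X))
-I(30) = -(-1/12 - 1*30 - 5/12/30) = -(-1/12 - 30 - 5/12*1/30) = -(-1/12 - 30 - 1/72) = -1*(-2167/72) = 2167/72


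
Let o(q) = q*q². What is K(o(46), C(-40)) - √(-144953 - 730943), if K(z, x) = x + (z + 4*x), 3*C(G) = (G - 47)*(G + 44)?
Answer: 96756 - 2*I*√218974 ≈ 96756.0 - 935.89*I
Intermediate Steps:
o(q) = q³
C(G) = (-47 + G)*(44 + G)/3 (C(G) = ((G - 47)*(G + 44))/3 = ((-47 + G)*(44 + G))/3 = (-47 + G)*(44 + G)/3)
K(z, x) = z + 5*x
K(o(46), C(-40)) - √(-144953 - 730943) = (46³ + 5*(-2068/3 - 1*(-40) + (⅓)*(-40)²)) - √(-144953 - 730943) = (97336 + 5*(-2068/3 + 40 + (⅓)*1600)) - √(-875896) = (97336 + 5*(-2068/3 + 40 + 1600/3)) - 2*I*√218974 = (97336 + 5*(-116)) - 2*I*√218974 = (97336 - 580) - 2*I*√218974 = 96756 - 2*I*√218974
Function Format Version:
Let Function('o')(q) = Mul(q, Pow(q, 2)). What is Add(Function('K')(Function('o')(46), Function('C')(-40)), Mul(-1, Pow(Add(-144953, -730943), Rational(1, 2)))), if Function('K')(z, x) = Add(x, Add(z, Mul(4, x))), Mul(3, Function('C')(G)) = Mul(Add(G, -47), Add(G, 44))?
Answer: Add(96756, Mul(-2, I, Pow(218974, Rational(1, 2)))) ≈ Add(96756., Mul(-935.89, I))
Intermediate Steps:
Function('o')(q) = Pow(q, 3)
Function('C')(G) = Mul(Rational(1, 3), Add(-47, G), Add(44, G)) (Function('C')(G) = Mul(Rational(1, 3), Mul(Add(G, -47), Add(G, 44))) = Mul(Rational(1, 3), Mul(Add(-47, G), Add(44, G))) = Mul(Rational(1, 3), Add(-47, G), Add(44, G)))
Function('K')(z, x) = Add(z, Mul(5, x))
Add(Function('K')(Function('o')(46), Function('C')(-40)), Mul(-1, Pow(Add(-144953, -730943), Rational(1, 2)))) = Add(Add(Pow(46, 3), Mul(5, Add(Rational(-2068, 3), Mul(-1, -40), Mul(Rational(1, 3), Pow(-40, 2))))), Mul(-1, Pow(Add(-144953, -730943), Rational(1, 2)))) = Add(Add(97336, Mul(5, Add(Rational(-2068, 3), 40, Mul(Rational(1, 3), 1600)))), Mul(-1, Pow(-875896, Rational(1, 2)))) = Add(Add(97336, Mul(5, Add(Rational(-2068, 3), 40, Rational(1600, 3)))), Mul(-1, Mul(2, I, Pow(218974, Rational(1, 2))))) = Add(Add(97336, Mul(5, -116)), Mul(-2, I, Pow(218974, Rational(1, 2)))) = Add(Add(97336, -580), Mul(-2, I, Pow(218974, Rational(1, 2)))) = Add(96756, Mul(-2, I, Pow(218974, Rational(1, 2))))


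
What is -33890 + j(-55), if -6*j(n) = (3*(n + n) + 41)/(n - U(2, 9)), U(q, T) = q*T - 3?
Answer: -14234089/420 ≈ -33891.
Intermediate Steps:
U(q, T) = -3 + T*q (U(q, T) = T*q - 3 = -3 + T*q)
j(n) = -(41 + 6*n)/(6*(-15 + n)) (j(n) = -(3*(n + n) + 41)/(6*(n - (-3 + 9*2))) = -(3*(2*n) + 41)/(6*(n - (-3 + 18))) = -(6*n + 41)/(6*(n - 1*15)) = -(41 + 6*n)/(6*(n - 15)) = -(41 + 6*n)/(6*(-15 + n)))
-33890 + j(-55) = -33890 + (-41/6 - 1*(-55))/(-15 - 55) = -33890 + (-41/6 + 55)/(-70) = -33890 - 1/70*289/6 = -33890 - 289/420 = -14234089/420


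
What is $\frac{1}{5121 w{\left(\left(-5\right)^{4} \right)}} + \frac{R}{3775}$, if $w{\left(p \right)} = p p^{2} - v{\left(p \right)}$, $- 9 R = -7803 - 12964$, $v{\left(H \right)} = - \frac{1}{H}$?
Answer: $\frac{1803043060316910173}{2949794769306441150} \approx 0.61124$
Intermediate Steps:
$R = \frac{20767}{9}$ ($R = - \frac{-7803 - 12964}{9} = \left(- \frac{1}{9}\right) \left(-20767\right) = \frac{20767}{9} \approx 2307.4$)
$w{\left(p \right)} = \frac{1}{p} + p^{3}$ ($w{\left(p \right)} = p p^{2} - - \frac{1}{p} = p^{3} + \frac{1}{p} = \frac{1}{p} + p^{3}$)
$\frac{1}{5121 w{\left(\left(-5\right)^{4} \right)}} + \frac{R}{3775} = \frac{1}{5121 \frac{1 + \left(\left(-5\right)^{4}\right)^{4}}{\left(-5\right)^{4}}} + \frac{20767}{9 \cdot 3775} = \frac{1}{5121 \frac{1 + 625^{4}}{625}} + \frac{20767}{9} \cdot \frac{1}{3775} = \frac{1}{5121 \frac{1 + 152587890625}{625}} + \frac{20767}{33975} = \frac{1}{5121 \cdot \frac{1}{625} \cdot 152587890626} + \frac{20767}{33975} = \frac{1}{5121 \cdot \frac{152587890626}{625}} + \frac{20767}{33975} = \frac{1}{5121} \cdot \frac{625}{152587890626} + \frac{20767}{33975} = \frac{625}{781402587895746} + \frac{20767}{33975} = \frac{1803043060316910173}{2949794769306441150}$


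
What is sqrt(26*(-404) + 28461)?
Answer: sqrt(17957) ≈ 134.00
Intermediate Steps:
sqrt(26*(-404) + 28461) = sqrt(-10504 + 28461) = sqrt(17957)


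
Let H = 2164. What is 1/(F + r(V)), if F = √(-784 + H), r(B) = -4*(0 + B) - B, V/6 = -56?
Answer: 28/47017 - √345/1410510 ≈ 0.00058236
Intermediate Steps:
V = -336 (V = 6*(-56) = -336)
r(B) = -5*B (r(B) = -4*B - B = -5*B)
F = 2*√345 (F = √(-784 + 2164) = √1380 = 2*√345 ≈ 37.148)
1/(F + r(V)) = 1/(2*√345 - 5*(-336)) = 1/(2*√345 + 1680) = 1/(1680 + 2*√345)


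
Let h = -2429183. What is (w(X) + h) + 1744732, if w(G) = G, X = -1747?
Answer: -686198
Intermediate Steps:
(w(X) + h) + 1744732 = (-1747 - 2429183) + 1744732 = -2430930 + 1744732 = -686198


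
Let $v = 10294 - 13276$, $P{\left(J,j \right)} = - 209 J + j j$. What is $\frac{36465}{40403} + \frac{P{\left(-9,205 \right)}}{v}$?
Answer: $- \frac{75690704}{5476443} \approx -13.821$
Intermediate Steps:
$P{\left(J,j \right)} = j^{2} - 209 J$ ($P{\left(J,j \right)} = - 209 J + j^{2} = j^{2} - 209 J$)
$v = -2982$
$\frac{36465}{40403} + \frac{P{\left(-9,205 \right)}}{v} = \frac{36465}{40403} + \frac{205^{2} - -1881}{-2982} = 36465 \cdot \frac{1}{40403} + \left(42025 + 1881\right) \left(- \frac{1}{2982}\right) = \frac{3315}{3673} + 43906 \left(- \frac{1}{2982}\right) = \frac{3315}{3673} - \frac{21953}{1491} = - \frac{75690704}{5476443}$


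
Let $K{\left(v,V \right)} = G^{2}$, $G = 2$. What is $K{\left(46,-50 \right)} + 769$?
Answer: $773$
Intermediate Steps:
$K{\left(v,V \right)} = 4$ ($K{\left(v,V \right)} = 2^{2} = 4$)
$K{\left(46,-50 \right)} + 769 = 4 + 769 = 773$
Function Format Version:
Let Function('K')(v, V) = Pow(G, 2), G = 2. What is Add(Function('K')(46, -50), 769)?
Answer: 773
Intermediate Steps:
Function('K')(v, V) = 4 (Function('K')(v, V) = Pow(2, 2) = 4)
Add(Function('K')(46, -50), 769) = Add(4, 769) = 773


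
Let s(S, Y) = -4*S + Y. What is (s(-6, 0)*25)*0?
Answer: 0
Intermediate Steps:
s(S, Y) = Y - 4*S
(s(-6, 0)*25)*0 = ((0 - 4*(-6))*25)*0 = ((0 + 24)*25)*0 = (24*25)*0 = 600*0 = 0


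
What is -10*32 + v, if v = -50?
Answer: -370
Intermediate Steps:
-10*32 + v = -10*32 - 50 = -320 - 50 = -370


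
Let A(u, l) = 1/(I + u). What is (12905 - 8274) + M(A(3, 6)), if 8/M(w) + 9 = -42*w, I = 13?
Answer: 430619/93 ≈ 4630.3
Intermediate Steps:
A(u, l) = 1/(13 + u)
M(w) = 8/(-9 - 42*w)
(12905 - 8274) + M(A(3, 6)) = (12905 - 8274) - 8/(9 + 42/(13 + 3)) = 4631 - 8/(9 + 42/16) = 4631 - 8/(9 + 42*(1/16)) = 4631 - 8/(9 + 21/8) = 4631 - 8/93/8 = 4631 - 8*8/93 = 4631 - 64/93 = 430619/93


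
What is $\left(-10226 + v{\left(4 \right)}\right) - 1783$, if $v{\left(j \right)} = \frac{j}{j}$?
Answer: $-12008$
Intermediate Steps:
$v{\left(j \right)} = 1$
$\left(-10226 + v{\left(4 \right)}\right) - 1783 = \left(-10226 + 1\right) - 1783 = -10225 - 1783 = -12008$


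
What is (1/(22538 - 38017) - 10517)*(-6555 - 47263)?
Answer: 8761174514792/15479 ≈ 5.6600e+8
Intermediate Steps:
(1/(22538 - 38017) - 10517)*(-6555 - 47263) = (1/(-15479) - 10517)*(-53818) = (-1/15479 - 10517)*(-53818) = -162792644/15479*(-53818) = 8761174514792/15479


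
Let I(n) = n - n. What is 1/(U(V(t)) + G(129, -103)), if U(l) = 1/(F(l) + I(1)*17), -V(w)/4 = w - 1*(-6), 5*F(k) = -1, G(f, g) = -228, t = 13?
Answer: -1/233 ≈ -0.0042918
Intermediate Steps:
F(k) = -⅕ (F(k) = (⅕)*(-1) = -⅕)
V(w) = -24 - 4*w (V(w) = -4*(w - 1*(-6)) = -4*(w + 6) = -4*(6 + w) = -24 - 4*w)
I(n) = 0
U(l) = -5 (U(l) = 1/(-⅕ + 0*17) = 1/(-⅕ + 0) = 1/(-⅕) = -5)
1/(U(V(t)) + G(129, -103)) = 1/(-5 - 228) = 1/(-233) = -1/233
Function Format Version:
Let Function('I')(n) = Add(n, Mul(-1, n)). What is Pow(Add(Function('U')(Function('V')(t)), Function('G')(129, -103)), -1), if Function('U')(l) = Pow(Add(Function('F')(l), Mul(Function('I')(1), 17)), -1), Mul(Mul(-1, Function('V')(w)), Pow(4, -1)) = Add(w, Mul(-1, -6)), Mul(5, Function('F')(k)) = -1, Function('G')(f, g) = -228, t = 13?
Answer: Rational(-1, 233) ≈ -0.0042918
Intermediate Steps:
Function('F')(k) = Rational(-1, 5) (Function('F')(k) = Mul(Rational(1, 5), -1) = Rational(-1, 5))
Function('V')(w) = Add(-24, Mul(-4, w)) (Function('V')(w) = Mul(-4, Add(w, Mul(-1, -6))) = Mul(-4, Add(w, 6)) = Mul(-4, Add(6, w)) = Add(-24, Mul(-4, w)))
Function('I')(n) = 0
Function('U')(l) = -5 (Function('U')(l) = Pow(Add(Rational(-1, 5), Mul(0, 17)), -1) = Pow(Add(Rational(-1, 5), 0), -1) = Pow(Rational(-1, 5), -1) = -5)
Pow(Add(Function('U')(Function('V')(t)), Function('G')(129, -103)), -1) = Pow(Add(-5, -228), -1) = Pow(-233, -1) = Rational(-1, 233)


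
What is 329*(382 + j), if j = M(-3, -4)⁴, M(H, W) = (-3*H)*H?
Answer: 174969767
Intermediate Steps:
M(H, W) = -3*H²
j = 531441 (j = (-3*(-3)²)⁴ = (-3*9)⁴ = (-27)⁴ = 531441)
329*(382 + j) = 329*(382 + 531441) = 329*531823 = 174969767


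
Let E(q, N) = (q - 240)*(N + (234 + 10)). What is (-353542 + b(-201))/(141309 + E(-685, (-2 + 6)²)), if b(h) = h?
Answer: 353743/99191 ≈ 3.5663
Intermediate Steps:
E(q, N) = (-240 + q)*(244 + N) (E(q, N) = (-240 + q)*(N + 244) = (-240 + q)*(244 + N))
(-353542 + b(-201))/(141309 + E(-685, (-2 + 6)²)) = (-353542 - 201)/(141309 + (-58560 - 240*(-2 + 6)² + 244*(-685) + (-2 + 6)²*(-685))) = -353743/(141309 + (-58560 - 240*4² - 167140 + 4²*(-685))) = -353743/(141309 + (-58560 - 240*16 - 167140 + 16*(-685))) = -353743/(141309 + (-58560 - 3840 - 167140 - 10960)) = -353743/(141309 - 240500) = -353743/(-99191) = -353743*(-1/99191) = 353743/99191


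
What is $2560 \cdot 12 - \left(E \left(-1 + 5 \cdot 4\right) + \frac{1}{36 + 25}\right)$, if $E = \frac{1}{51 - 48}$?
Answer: $\frac{5620598}{183} \approx 30714.0$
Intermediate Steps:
$E = \frac{1}{3} \approx 0.33333$
$2560 \cdot 12 - \left(E \left(-1 + 5 \cdot 4\right) + \frac{1}{36 + 25}\right) = 2560 \cdot 12 - \left(\frac{-1 + 5 \cdot 4}{3} + \frac{1}{36 + 25}\right) = 30720 - \left(\frac{-1 + 20}{3} + \frac{1}{61}\right) = 30720 - \left(\frac{1}{3} \cdot 19 + \frac{1}{61}\right) = 30720 - \left(\frac{19}{3} + \frac{1}{61}\right) = 30720 - \frac{1162}{183} = \frac{5620598}{183}$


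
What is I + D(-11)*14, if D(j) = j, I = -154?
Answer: -308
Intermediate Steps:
I + D(-11)*14 = -154 - 11*14 = -154 - 154 = -308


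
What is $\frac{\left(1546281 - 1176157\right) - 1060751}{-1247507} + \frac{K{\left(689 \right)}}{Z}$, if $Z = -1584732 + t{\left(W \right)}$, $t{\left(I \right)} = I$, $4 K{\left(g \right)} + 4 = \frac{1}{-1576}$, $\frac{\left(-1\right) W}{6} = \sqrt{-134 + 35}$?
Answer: $\frac{911151642460576050727}{1645847550426139013472} - \frac{6305 i \sqrt{11}}{879539513833664} \approx 0.55361 - 2.3775 \cdot 10^{-11} i$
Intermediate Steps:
$W = - 18 i \sqrt{11}$ ($W = - 6 \sqrt{-134 + 35} = - 6 \sqrt{-99} = - 6 \cdot 3 i \sqrt{11} = - 18 i \sqrt{11} \approx - 59.699 i$)
$K{\left(g \right)} = - \frac{6305}{6304}$ ($K{\left(g \right)} = -1 + \frac{1}{4 \left(-1576\right)} = -1 + \frac{1}{4} \left(- \frac{1}{1576}\right) = -1 - \frac{1}{6304} = - \frac{6305}{6304}$)
$Z = -1584732 - 18 i \sqrt{11} \approx -1.5847 \cdot 10^{6} - 59.699 i$
$\frac{\left(1546281 - 1176157\right) - 1060751}{-1247507} + \frac{K{\left(689 \right)}}{Z} = \frac{\left(1546281 - 1176157\right) - 1060751}{-1247507} - \frac{6305}{6304 \left(-1584732 - 18 i \sqrt{11}\right)} = \left(370124 - 1060751\right) \left(- \frac{1}{1247507}\right) - \frac{6305}{6304 \left(-1584732 - 18 i \sqrt{11}\right)} = \left(-690627\right) \left(- \frac{1}{1247507}\right) - \frac{6305}{6304 \left(-1584732 - 18 i \sqrt{11}\right)} = \frac{690627}{1247507} - \frac{6305}{6304 \left(-1584732 - 18 i \sqrt{11}\right)}$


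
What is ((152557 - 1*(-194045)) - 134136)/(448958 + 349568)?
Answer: 106233/399263 ≈ 0.26607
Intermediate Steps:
((152557 - 1*(-194045)) - 134136)/(448958 + 349568) = ((152557 + 194045) - 134136)/798526 = (346602 - 134136)*(1/798526) = 212466*(1/798526) = 106233/399263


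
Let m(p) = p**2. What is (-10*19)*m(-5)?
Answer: -4750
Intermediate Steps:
(-10*19)*m(-5) = -10*19*(-5)**2 = -190*25 = -4750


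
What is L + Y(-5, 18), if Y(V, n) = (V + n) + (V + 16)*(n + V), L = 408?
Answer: 564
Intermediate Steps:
Y(V, n) = V + n + (16 + V)*(V + n) (Y(V, n) = (V + n) + (16 + V)*(V + n) = V + n + (16 + V)*(V + n))
L + Y(-5, 18) = 408 + ((-5)² + 17*(-5) + 17*18 - 5*18) = 408 + (25 - 85 + 306 - 90) = 408 + 156 = 564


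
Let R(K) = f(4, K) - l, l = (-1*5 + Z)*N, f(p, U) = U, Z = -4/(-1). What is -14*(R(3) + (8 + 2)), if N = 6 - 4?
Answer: -210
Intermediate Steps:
Z = 4 (Z = -4*(-1) = 4)
N = 2
l = -2 (l = (-1*5 + 4)*2 = (-5 + 4)*2 = -1*2 = -2)
R(K) = 2 + K (R(K) = K - 1*(-2) = K + 2 = 2 + K)
-14*(R(3) + (8 + 2)) = -14*((2 + 3) + (8 + 2)) = -14*(5 + 10) = -14*15 = -210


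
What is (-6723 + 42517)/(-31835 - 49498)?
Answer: -35794/81333 ≈ -0.44009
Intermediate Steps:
(-6723 + 42517)/(-31835 - 49498) = 35794/(-81333) = 35794*(-1/81333) = -35794/81333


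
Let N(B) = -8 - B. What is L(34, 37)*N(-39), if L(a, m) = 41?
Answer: 1271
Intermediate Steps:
L(34, 37)*N(-39) = 41*(-8 - 1*(-39)) = 41*(-8 + 39) = 41*31 = 1271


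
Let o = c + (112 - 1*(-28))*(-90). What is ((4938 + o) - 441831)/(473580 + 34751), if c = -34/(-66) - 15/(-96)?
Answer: -474663899/536797536 ≈ -0.88425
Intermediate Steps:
c = 709/1056 (c = -34*(-1/66) - 15*(-1/96) = 17/33 + 5/32 = 709/1056 ≈ 0.67140)
o = -13304891/1056 (o = 709/1056 + (112 - 1*(-28))*(-90) = 709/1056 + (112 + 28)*(-90) = 709/1056 + 140*(-90) = 709/1056 - 12600 = -13304891/1056 ≈ -12599.)
((4938 + o) - 441831)/(473580 + 34751) = ((4938 - 13304891/1056) - 441831)/(473580 + 34751) = (-8090363/1056 - 441831)/508331 = -474663899/1056*1/508331 = -474663899/536797536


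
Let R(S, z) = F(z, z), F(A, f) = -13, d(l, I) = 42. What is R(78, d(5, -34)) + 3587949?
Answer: 3587936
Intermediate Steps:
R(S, z) = -13
R(78, d(5, -34)) + 3587949 = -13 + 3587949 = 3587936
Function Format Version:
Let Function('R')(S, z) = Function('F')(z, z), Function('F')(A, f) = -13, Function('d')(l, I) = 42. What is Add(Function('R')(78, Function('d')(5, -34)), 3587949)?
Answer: 3587936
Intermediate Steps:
Function('R')(S, z) = -13
Add(Function('R')(78, Function('d')(5, -34)), 3587949) = Add(-13, 3587949) = 3587936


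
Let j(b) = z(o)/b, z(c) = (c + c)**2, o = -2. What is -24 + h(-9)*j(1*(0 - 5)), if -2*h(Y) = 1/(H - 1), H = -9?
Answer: -604/25 ≈ -24.160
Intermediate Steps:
h(Y) = 1/20 (h(Y) = -1/(2*(-9 - 1)) = -1/2/(-10) = -1/2*(-1/10) = 1/20)
z(c) = 4*c**2 (z(c) = (2*c)**2 = 4*c**2)
j(b) = 16/b (j(b) = (4*(-2)**2)/b = (4*4)/b = 16/b)
-24 + h(-9)*j(1*(0 - 5)) = -24 + (16/((1*(0 - 5))))/20 = -24 + (16/((1*(-5))))/20 = -24 + (16/(-5))/20 = -24 + (16*(-1/5))/20 = -24 + (1/20)*(-16/5) = -24 - 4/25 = -604/25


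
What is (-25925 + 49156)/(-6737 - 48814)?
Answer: -23231/55551 ≈ -0.41819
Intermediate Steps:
(-25925 + 49156)/(-6737 - 48814) = 23231/(-55551) = 23231*(-1/55551) = -23231/55551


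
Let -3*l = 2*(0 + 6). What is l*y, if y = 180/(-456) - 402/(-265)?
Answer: -22602/5035 ≈ -4.4890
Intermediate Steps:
l = -4 (l = -2*(0 + 6)/3 = -2*6/3 = -1/3*12 = -4)
y = 11301/10070 (y = 180*(-1/456) - 402*(-1/265) = -15/38 + 402/265 = 11301/10070 ≈ 1.1222)
l*y = -4*11301/10070 = -22602/5035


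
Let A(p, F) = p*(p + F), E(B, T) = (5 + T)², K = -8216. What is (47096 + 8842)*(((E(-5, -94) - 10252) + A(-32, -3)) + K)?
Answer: -527327526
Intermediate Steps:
A(p, F) = p*(F + p)
(47096 + 8842)*(((E(-5, -94) - 10252) + A(-32, -3)) + K) = (47096 + 8842)*((((5 - 94)² - 10252) - 32*(-3 - 32)) - 8216) = 55938*((((-89)² - 10252) - 32*(-35)) - 8216) = 55938*(((7921 - 10252) + 1120) - 8216) = 55938*((-2331 + 1120) - 8216) = 55938*(-1211 - 8216) = 55938*(-9427) = -527327526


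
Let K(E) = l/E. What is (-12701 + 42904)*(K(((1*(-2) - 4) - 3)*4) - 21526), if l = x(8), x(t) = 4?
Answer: -5851378205/9 ≈ -6.5015e+8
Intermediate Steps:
l = 4
K(E) = 4/E
(-12701 + 42904)*(K(((1*(-2) - 4) - 3)*4) - 21526) = (-12701 + 42904)*(4/((((1*(-2) - 4) - 3)*4)) - 21526) = 30203*(4/((((-2 - 4) - 3)*4)) - 21526) = 30203*(4/(((-6 - 3)*4)) - 21526) = 30203*(4/((-9*4)) - 21526) = 30203*(4/(-36) - 21526) = 30203*(4*(-1/36) - 21526) = 30203*(-⅑ - 21526) = 30203*(-193735/9) = -5851378205/9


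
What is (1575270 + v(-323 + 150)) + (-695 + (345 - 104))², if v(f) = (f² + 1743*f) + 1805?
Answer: 1511581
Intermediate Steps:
v(f) = 1805 + f² + 1743*f
(1575270 + v(-323 + 150)) + (-695 + (345 - 104))² = (1575270 + (1805 + (-323 + 150)² + 1743*(-323 + 150))) + (-695 + (345 - 104))² = (1575270 + (1805 + (-173)² + 1743*(-173))) + (-695 + 241)² = (1575270 + (1805 + 29929 - 301539)) + (-454)² = (1575270 - 269805) + 206116 = 1305465 + 206116 = 1511581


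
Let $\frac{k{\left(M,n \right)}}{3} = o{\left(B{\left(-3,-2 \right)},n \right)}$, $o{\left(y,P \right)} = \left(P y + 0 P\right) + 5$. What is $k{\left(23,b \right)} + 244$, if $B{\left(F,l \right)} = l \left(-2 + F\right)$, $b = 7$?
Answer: $469$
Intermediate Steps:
$o{\left(y,P \right)} = 5 + P y$ ($o{\left(y,P \right)} = \left(P y + 0\right) + 5 = P y + 5 = 5 + P y$)
$k{\left(M,n \right)} = 15 + 30 n$ ($k{\left(M,n \right)} = 3 \left(5 + n \left(- 2 \left(-2 - 3\right)\right)\right) = 3 \left(5 + n \left(\left(-2\right) \left(-5\right)\right)\right) = 3 \left(5 + n 10\right) = 3 \left(5 + 10 n\right) = 15 + 30 n$)
$k{\left(23,b \right)} + 244 = \left(15 + 30 \cdot 7\right) + 244 = \left(15 + 210\right) + 244 = 225 + 244 = 469$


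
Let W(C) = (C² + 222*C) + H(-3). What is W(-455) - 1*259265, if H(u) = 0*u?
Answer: -153250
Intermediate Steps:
H(u) = 0
W(C) = C² + 222*C (W(C) = (C² + 222*C) + 0 = C² + 222*C)
W(-455) - 1*259265 = -455*(222 - 455) - 1*259265 = -455*(-233) - 259265 = 106015 - 259265 = -153250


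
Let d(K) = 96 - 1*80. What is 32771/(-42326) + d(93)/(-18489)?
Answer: -606580235/782565414 ≈ -0.77512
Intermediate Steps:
d(K) = 16 (d(K) = 96 - 80 = 16)
32771/(-42326) + d(93)/(-18489) = 32771/(-42326) + 16/(-18489) = 32771*(-1/42326) + 16*(-1/18489) = -32771/42326 - 16/18489 = -606580235/782565414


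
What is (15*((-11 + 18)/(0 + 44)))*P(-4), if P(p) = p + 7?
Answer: 315/44 ≈ 7.1591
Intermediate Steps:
P(p) = 7 + p
(15*((-11 + 18)/(0 + 44)))*P(-4) = (15*((-11 + 18)/(0 + 44)))*(7 - 4) = (15*(7/44))*3 = (105/44)*3 = 315/44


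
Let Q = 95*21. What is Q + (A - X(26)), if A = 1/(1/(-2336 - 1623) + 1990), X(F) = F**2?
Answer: 10391625430/7878409 ≈ 1319.0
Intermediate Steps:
Q = 1995
A = 3959/7878409 (A = 1/(1/(-3959) + 1990) = 1/(-1/3959 + 1990) = 1/(7878409/3959) = 3959/7878409 ≈ 0.00050251)
Q + (A - X(26)) = 1995 + (3959/7878409 - 1*26**2) = 1995 + (3959/7878409 - 1*676) = 1995 + (3959/7878409 - 676) = 1995 - 5325800525/7878409 = 10391625430/7878409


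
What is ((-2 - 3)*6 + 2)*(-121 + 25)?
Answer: 2688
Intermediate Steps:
((-2 - 3)*6 + 2)*(-121 + 25) = (-5*6 + 2)*(-96) = (-30 + 2)*(-96) = -28*(-96) = 2688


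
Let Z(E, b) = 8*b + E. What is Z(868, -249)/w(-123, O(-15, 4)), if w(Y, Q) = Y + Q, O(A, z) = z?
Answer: 1124/119 ≈ 9.4454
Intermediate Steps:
Z(E, b) = E + 8*b
w(Y, Q) = Q + Y
Z(868, -249)/w(-123, O(-15, 4)) = (868 + 8*(-249))/(4 - 123) = (868 - 1992)/(-119) = -1124*(-1/119) = 1124/119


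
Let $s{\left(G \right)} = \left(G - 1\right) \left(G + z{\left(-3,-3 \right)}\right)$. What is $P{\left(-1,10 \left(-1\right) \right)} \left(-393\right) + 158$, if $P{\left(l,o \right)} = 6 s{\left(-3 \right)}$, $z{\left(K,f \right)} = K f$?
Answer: $56750$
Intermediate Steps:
$s{\left(G \right)} = \left(-1 + G\right) \left(9 + G\right)$ ($s{\left(G \right)} = \left(G - 1\right) \left(G - -9\right) = \left(-1 + G\right) \left(G + 9\right) = \left(-1 + G\right) \left(9 + G\right)$)
$P{\left(l,o \right)} = -144$ ($P{\left(l,o \right)} = 6 \left(-9 + \left(-3\right)^{2} + 8 \left(-3\right)\right) = 6 \left(-9 + 9 - 24\right) = 6 \left(-24\right) = -144$)
$P{\left(-1,10 \left(-1\right) \right)} \left(-393\right) + 158 = \left(-144\right) \left(-393\right) + 158 = 56592 + 158 = 56750$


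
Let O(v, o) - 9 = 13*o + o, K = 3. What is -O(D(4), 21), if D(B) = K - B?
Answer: -303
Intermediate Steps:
D(B) = 3 - B
O(v, o) = 9 + 14*o (O(v, o) = 9 + (13*o + o) = 9 + 14*o)
-O(D(4), 21) = -(9 + 14*21) = -(9 + 294) = -1*303 = -303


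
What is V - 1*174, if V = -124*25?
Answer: -3274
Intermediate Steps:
V = -3100
V - 1*174 = -3100 - 1*174 = -3100 - 174 = -3274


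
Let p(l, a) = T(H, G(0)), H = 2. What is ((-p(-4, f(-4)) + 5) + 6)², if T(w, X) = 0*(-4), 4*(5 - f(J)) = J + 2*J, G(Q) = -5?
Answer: 121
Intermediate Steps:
f(J) = 5 - 3*J/4 (f(J) = 5 - (J + 2*J)/4 = 5 - 3*J/4)
T(w, X) = 0
p(l, a) = 0
((-p(-4, f(-4)) + 5) + 6)² = ((-1*0 + 5) + 6)² = ((0 + 5) + 6)² = (5 + 6)² = 11² = 121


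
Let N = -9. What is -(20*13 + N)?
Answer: -251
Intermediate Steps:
-(20*13 + N) = -(20*13 - 9) = -(260 - 9) = -1*251 = -251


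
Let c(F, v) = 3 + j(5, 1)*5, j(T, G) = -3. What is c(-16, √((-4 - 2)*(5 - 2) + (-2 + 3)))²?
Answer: 144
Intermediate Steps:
c(F, v) = -12 (c(F, v) = 3 - 3*5 = 3 - 15 = -12)
c(-16, √((-4 - 2)*(5 - 2) + (-2 + 3)))² = (-12)² = 144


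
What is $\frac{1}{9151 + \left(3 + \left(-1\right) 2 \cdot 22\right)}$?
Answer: $\frac{1}{9110} \approx 0.00010977$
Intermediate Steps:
$\frac{1}{9151 + \left(3 + \left(-1\right) 2 \cdot 22\right)} = \frac{1}{9151 + \left(3 - 44\right)} = \frac{1}{9151 - 41} = \frac{1}{9110}$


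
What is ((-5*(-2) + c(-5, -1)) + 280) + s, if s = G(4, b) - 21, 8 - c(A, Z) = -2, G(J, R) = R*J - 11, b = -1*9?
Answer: 232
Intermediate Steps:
b = -9
G(J, R) = -11 + J*R (G(J, R) = J*R - 11 = -11 + J*R)
c(A, Z) = 10 (c(A, Z) = 8 - 1*(-2) = 8 + 2 = 10)
s = -68 (s = (-11 + 4*(-9)) - 21 = (-11 - 36) - 21 = -47 - 21 = -68)
((-5*(-2) + c(-5, -1)) + 280) + s = ((-5*(-2) + 10) + 280) - 68 = ((10 + 10) + 280) - 68 = (20 + 280) - 68 = 300 - 68 = 232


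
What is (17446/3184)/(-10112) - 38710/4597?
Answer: -623205447471/74003903488 ≈ -8.4212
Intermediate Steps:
(17446/3184)/(-10112) - 38710/4597 = (17446*(1/3184))*(-1/10112) - 38710*1/4597 = (8723/1592)*(-1/10112) - 38710/4597 = -8723/16098304 - 38710/4597 = -623205447471/74003903488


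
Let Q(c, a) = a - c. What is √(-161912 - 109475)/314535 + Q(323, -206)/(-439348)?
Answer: 529/439348 + I*√271387/314535 ≈ 0.0012041 + 0.0016562*I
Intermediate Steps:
√(-161912 - 109475)/314535 + Q(323, -206)/(-439348) = √(-161912 - 109475)/314535 + (-206 - 1*323)/(-439348) = √(-271387)*(1/314535) + (-206 - 323)*(-1/439348) = (I*√271387)*(1/314535) - 529*(-1/439348) = I*√271387/314535 + 529/439348 = 529/439348 + I*√271387/314535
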